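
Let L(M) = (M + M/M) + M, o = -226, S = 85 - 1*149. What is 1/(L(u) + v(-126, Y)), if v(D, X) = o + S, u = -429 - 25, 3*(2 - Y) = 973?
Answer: -1/1197 ≈ -0.00083542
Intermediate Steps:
Y = -967/3 (Y = 2 - 1/3*973 = 2 - 973/3 = -967/3 ≈ -322.33)
u = -454
S = -64 (S = 85 - 149 = -64)
L(M) = 1 + 2*M (L(M) = (M + 1) + M = (1 + M) + M = 1 + 2*M)
v(D, X) = -290 (v(D, X) = -226 - 64 = -290)
1/(L(u) + v(-126, Y)) = 1/((1 + 2*(-454)) - 290) = 1/((1 - 908) - 290) = 1/(-907 - 290) = 1/(-1197) = -1/1197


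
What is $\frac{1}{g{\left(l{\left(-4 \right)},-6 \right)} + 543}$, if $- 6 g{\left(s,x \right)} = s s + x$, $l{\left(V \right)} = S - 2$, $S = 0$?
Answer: $\frac{3}{1630} \approx 0.0018405$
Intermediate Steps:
$l{\left(V \right)} = -2$ ($l{\left(V \right)} = 0 - 2 = -2$)
$g{\left(s,x \right)} = - \frac{x}{6} - \frac{s^{2}}{6}$ ($g{\left(s,x \right)} = - \frac{s s + x}{6} = - \frac{s^{2} + x}{6} = - \frac{x + s^{2}}{6} = - \frac{x}{6} - \frac{s^{2}}{6}$)
$\frac{1}{g{\left(l{\left(-4 \right)},-6 \right)} + 543} = \frac{1}{\left(\left(- \frac{1}{6}\right) \left(-6\right) - \frac{\left(-2\right)^{2}}{6}\right) + 543} = \frac{1}{\left(1 - \frac{2}{3}\right) + 543} = \frac{1}{\frac{1}{3} + 543} = \frac{1}{\frac{1630}{3}} = \frac{3}{1630}$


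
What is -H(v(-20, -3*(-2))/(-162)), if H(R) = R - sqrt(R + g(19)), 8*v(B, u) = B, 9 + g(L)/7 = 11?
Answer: -5/324 + sqrt(4541)/18 ≈ 3.7283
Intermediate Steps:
g(L) = 14 (g(L) = -63 + 7*11 = -63 + 77 = 14)
v(B, u) = B/8
H(R) = R - sqrt(14 + R) (H(R) = R - sqrt(R + 14) = R - sqrt(14 + R))
-H(v(-20, -3*(-2))/(-162)) = -(((1/8)*(-20))/(-162) - sqrt(14 + ((1/8)*(-20))/(-162))) = -(-5/2*(-1/162) - sqrt(14 - 5/2*(-1/162))) = -(5/324 - sqrt(14 + 5/324)) = -(5/324 - sqrt(4541/324)) = -(5/324 - sqrt(4541)/18) = -5/324 + sqrt(4541)/18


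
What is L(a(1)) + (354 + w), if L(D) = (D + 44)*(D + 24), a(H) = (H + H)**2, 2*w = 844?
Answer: 2120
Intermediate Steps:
w = 422 (w = (1/2)*844 = 422)
a(H) = 4*H**2 (a(H) = (2*H)**2 = 4*H**2)
L(D) = (24 + D)*(44 + D) (L(D) = (44 + D)*(24 + D) = (24 + D)*(44 + D))
L(a(1)) + (354 + w) = (1056 + (4*1**2)**2 + 68*(4*1**2)) + (354 + 422) = (1056 + (4*1)**2 + 68*(4*1)) + 776 = (1056 + 4**2 + 68*4) + 776 = (1056 + 16 + 272) + 776 = 1344 + 776 = 2120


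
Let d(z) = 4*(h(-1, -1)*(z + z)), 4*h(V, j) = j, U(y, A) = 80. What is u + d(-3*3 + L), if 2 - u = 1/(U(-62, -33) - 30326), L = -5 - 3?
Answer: 1088857/30246 ≈ 36.000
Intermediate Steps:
L = -8
h(V, j) = j/4
u = 60493/30246 (u = 2 - 1/(80 - 30326) = 2 - 1/(-30246) = 2 - 1*(-1/30246) = 2 + 1/30246 = 60493/30246 ≈ 2.0000)
d(z) = -2*z (d(z) = 4*(((¼)*(-1))*(z + z)) = 4*(-z/2) = -2*z)
u + d(-3*3 + L) = 60493/30246 - 2*(-3*3 - 8) = 60493/30246 - 2*(-9 - 8) = 60493/30246 - 2*(-17) = 60493/30246 + 34 = 1088857/30246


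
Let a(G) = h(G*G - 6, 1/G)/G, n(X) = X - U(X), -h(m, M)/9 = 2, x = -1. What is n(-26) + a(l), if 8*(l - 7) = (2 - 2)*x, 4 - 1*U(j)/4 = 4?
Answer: -200/7 ≈ -28.571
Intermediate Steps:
U(j) = 0 (U(j) = 16 - 4*4 = 16 - 16 = 0)
h(m, M) = -18 (h(m, M) = -9*2 = -18)
l = 7 (l = 7 + ((2 - 2)*(-1))/8 = 7 + (0*(-1))/8 = 7 + (1/8)*0 = 7 + 0 = 7)
n(X) = X (n(X) = X - 1*0 = X + 0 = X)
a(G) = -18/G
n(-26) + a(l) = -26 - 18/7 = -200/7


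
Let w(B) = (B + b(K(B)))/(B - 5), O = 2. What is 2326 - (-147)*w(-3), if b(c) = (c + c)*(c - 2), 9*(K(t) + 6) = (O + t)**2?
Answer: 145549/216 ≈ 673.84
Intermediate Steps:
K(t) = -6 + (2 + t)**2/9
b(c) = 2*c*(-2 + c) (b(c) = (2*c)*(-2 + c) = 2*c*(-2 + c))
w(B) = (B + 2*(-8 + (2 + B)**2/9)*(-6 + (2 + B)**2/9))/(-5 + B) (w(B) = (B + 2*(-6 + (2 + B)**2/9)*(-2 + (-6 + (2 + B)**2/9)))/(B - 5) = (B + 2*(-6 + (2 + B)**2/9)*(-8 + (2 + B)**2/9))/(-5 + B) = (B + 2*(-8 + (2 + B)**2/9)*(-6 + (2 + B)**2/9))/(-5 + B))
2326 - (-147)*w(-3) = 2326 - (-147)*(-3 + 2*(-72 + (2 - 3)**2)*(-54 + (2 - 3)**2)/81)/(-5 - 3) = 2326 - (-147)*(-3 + 2*(-72 + (-1)**2)*(-54 + (-1)**2)/81)/(-8) = 2326 - (-147)*(-(-3 + 2*(-72 + 1)*(-54 + 1)/81)/8) = 2326 - (-147)*(-(-3 + (2/81)*(-71)*(-53))/8) = 2326 - (-147)*(-(-3 + 7526/81)/8) = 2326 - (-147)*(-1/8*7283/81) = 2326 - (-147)*(-7283)/648 = 2326 - 1*356867/216 = 2326 - 356867/216 = 145549/216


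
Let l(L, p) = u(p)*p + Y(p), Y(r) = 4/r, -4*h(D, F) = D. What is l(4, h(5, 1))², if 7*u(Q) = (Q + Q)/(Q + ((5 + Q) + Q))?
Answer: 39601/4900 ≈ 8.0818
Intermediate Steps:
h(D, F) = -D/4
u(Q) = 2*Q/(7*(5 + 3*Q)) (u(Q) = ((Q + Q)/(Q + ((5 + Q) + Q)))/7 = ((2*Q)/(Q + (5 + 2*Q)))/7 = ((2*Q)/(5 + 3*Q))/7 = (2*Q/(5 + 3*Q))/7 = 2*Q/(7*(5 + 3*Q)))
l(L, p) = 4/p + 2*p²/(7*(5 + 3*p)) (l(L, p) = (2*p/(7*(5 + 3*p)))*p + 4/p = 2*p²/(7*(5 + 3*p)) + 4/p = 4/p + 2*p²/(7*(5 + 3*p)))
l(4, h(5, 1))² = (2*(70 + (-¼*5)³ + 42*(-¼*5))/(7*((-¼*5))*(5 + 3*(-¼*5))))² = (2*(70 + (-5/4)³ + 42*(-5/4))/(7*(-5/4)*(5 + 3*(-5/4))))² = ((2/7)*(-⅘)*(70 - 125/64 - 105/2)/(5 - 15/4))² = ((2/7)*(-⅘)*(995/64)/(5/4))² = ((2/7)*(-⅘)*(⅘)*(995/64))² = (-199/70)² = 39601/4900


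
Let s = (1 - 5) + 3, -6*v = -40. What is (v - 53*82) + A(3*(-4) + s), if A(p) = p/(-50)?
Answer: -650861/150 ≈ -4339.1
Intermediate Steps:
v = 20/3 (v = -⅙*(-40) = 20/3 ≈ 6.6667)
s = -1 (s = -4 + 3 = -1)
A(p) = -p/50 (A(p) = p*(-1/50) = -p/50)
(v - 53*82) + A(3*(-4) + s) = (20/3 - 53*82) - (3*(-4) - 1)/50 = (20/3 - 4346) - (-12 - 1)/50 = -13018/3 - 1/50*(-13) = -13018/3 + 13/50 = -650861/150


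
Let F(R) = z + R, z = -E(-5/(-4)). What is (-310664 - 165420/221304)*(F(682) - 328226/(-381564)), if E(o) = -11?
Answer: -758419296484539647/3518401644 ≈ -2.1556e+8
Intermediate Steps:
z = 11 (z = -1*(-11) = 11)
F(R) = 11 + R
(-310664 - 165420/221304)*(F(682) - 328226/(-381564)) = (-310664 - 165420/221304)*((11 + 682) - 328226/(-381564)) = (-310664 - 165420*1/221304)*(693 - 328226*(-1/381564)) = (-310664 - 13785/18442)*(693 + 164113/190782) = -5729279273/18442*132376039/190782 = -758419296484539647/3518401644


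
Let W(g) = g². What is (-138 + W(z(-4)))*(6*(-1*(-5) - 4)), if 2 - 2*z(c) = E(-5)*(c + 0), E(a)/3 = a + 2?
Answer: 906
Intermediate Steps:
E(a) = 6 + 3*a (E(a) = 3*(a + 2) = 3*(2 + a) = 6 + 3*a)
z(c) = 1 + 9*c/2 (z(c) = 1 - (6 + 3*(-5))*(c + 0)/2 = 1 - (6 - 15)*c/2 = 1 - (-9)*c/2 = 1 + 9*c/2)
(-138 + W(z(-4)))*(6*(-1*(-5) - 4)) = (-138 + (1 + (9/2)*(-4))²)*(6*(-1*(-5) - 4)) = (-138 + (1 - 18)²)*(6*(5 - 4)) = (-138 + (-17)²)*(6*1) = (-138 + 289)*6 = 151*6 = 906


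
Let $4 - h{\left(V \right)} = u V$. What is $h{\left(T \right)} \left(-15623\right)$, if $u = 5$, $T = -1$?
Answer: $-140607$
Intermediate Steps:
$h{\left(V \right)} = 4 - 5 V$
$h{\left(T \right)} \left(-15623\right) = \left(4 - -5\right) \left(-15623\right) = \left(4 + 5\right) \left(-15623\right) = 9 \left(-15623\right) = -140607$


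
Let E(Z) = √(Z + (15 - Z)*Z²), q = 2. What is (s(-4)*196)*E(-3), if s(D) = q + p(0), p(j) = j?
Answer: 392*√159 ≈ 4942.9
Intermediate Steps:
s(D) = 2 (s(D) = 2 + 0 = 2)
E(Z) = √(Z + Z²*(15 - Z))
(s(-4)*196)*E(-3) = (2*196)*√(-3*(1 - 1*(-3)² + 15*(-3))) = 392*√(-3*(1 - 1*9 - 45)) = 392*√(-3*(1 - 9 - 45)) = 392*√(-3*(-53)) = 392*√159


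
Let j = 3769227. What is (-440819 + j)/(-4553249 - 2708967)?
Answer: -416051/907777 ≈ -0.45832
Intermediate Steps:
(-440819 + j)/(-4553249 - 2708967) = (-440819 + 3769227)/(-4553249 - 2708967) = 3328408/(-7262216) = 3328408*(-1/7262216) = -416051/907777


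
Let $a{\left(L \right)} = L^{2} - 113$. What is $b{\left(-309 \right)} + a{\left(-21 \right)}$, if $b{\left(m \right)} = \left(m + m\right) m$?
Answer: $191290$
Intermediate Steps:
$a{\left(L \right)} = -113 + L^{2}$ ($a{\left(L \right)} = L^{2} - 113 = -113 + L^{2}$)
$b{\left(m \right)} = 2 m^{2}$ ($b{\left(m \right)} = 2 m m = 2 m^{2}$)
$b{\left(-309 \right)} + a{\left(-21 \right)} = 2 \left(-309\right)^{2} - \left(113 - \left(-21\right)^{2}\right) = 2 \cdot 95481 + \left(-113 + 441\right) = 190962 + 328 = 191290$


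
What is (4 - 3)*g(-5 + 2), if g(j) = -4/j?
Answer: 4/3 ≈ 1.3333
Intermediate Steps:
(4 - 3)*g(-5 + 2) = (4 - 3)*(-4/(-5 + 2)) = 1*(-4/(-3)) = 1*(-4*(-⅓)) = 1*(4/3) = 4/3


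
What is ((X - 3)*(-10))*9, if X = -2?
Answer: 450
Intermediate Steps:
((X - 3)*(-10))*9 = ((-2 - 3)*(-10))*9 = -5*(-10)*9 = 50*9 = 450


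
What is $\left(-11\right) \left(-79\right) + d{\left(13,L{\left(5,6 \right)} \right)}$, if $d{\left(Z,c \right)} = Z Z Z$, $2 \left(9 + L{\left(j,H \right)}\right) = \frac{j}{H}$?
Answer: $3066$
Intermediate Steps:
$L{\left(j,H \right)} = -9 + \frac{j}{2 H}$ ($L{\left(j,H \right)} = -9 + \frac{j \frac{1}{H}}{2} = -9 + \frac{j}{2 H}$)
$d{\left(Z,c \right)} = Z^{3}$ ($d{\left(Z,c \right)} = Z^{2} Z = Z^{3}$)
$\left(-11\right) \left(-79\right) + d{\left(13,L{\left(5,6 \right)} \right)} = \left(-11\right) \left(-79\right) + 13^{3} = 869 + 2197 = 3066$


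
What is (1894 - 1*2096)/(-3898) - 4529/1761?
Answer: -8649160/3432189 ≈ -2.5200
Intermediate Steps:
(1894 - 1*2096)/(-3898) - 4529/1761 = (1894 - 2096)*(-1/3898) - 4529*1/1761 = -202*(-1/3898) - 4529/1761 = 101/1949 - 4529/1761 = -8649160/3432189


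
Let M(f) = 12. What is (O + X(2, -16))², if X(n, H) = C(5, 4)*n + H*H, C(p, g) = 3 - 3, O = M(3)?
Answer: 71824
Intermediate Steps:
O = 12
C(p, g) = 0
X(n, H) = H² (X(n, H) = 0*n + H*H = 0 + H² = H²)
(O + X(2, -16))² = (12 + (-16)²)² = (12 + 256)² = 268² = 71824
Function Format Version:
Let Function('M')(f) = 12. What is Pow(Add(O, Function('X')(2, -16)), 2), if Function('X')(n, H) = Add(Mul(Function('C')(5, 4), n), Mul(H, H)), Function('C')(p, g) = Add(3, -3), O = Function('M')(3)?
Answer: 71824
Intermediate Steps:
O = 12
Function('C')(p, g) = 0
Function('X')(n, H) = Pow(H, 2) (Function('X')(n, H) = Add(Mul(0, n), Mul(H, H)) = Add(0, Pow(H, 2)) = Pow(H, 2))
Pow(Add(O, Function('X')(2, -16)), 2) = Pow(Add(12, Pow(-16, 2)), 2) = Pow(Add(12, 256), 2) = Pow(268, 2) = 71824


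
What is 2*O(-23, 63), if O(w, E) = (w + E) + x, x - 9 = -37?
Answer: 24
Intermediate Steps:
x = -28 (x = 9 - 37 = -28)
O(w, E) = -28 + E + w (O(w, E) = (w + E) - 28 = (E + w) - 28 = -28 + E + w)
2*O(-23, 63) = 2*(-28 + 63 - 23) = 2*12 = 24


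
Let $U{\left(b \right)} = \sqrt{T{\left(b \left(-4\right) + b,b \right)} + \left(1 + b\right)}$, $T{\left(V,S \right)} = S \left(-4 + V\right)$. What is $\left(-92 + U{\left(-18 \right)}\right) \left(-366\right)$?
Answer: $33672 - 366 i \sqrt{917} \approx 33672.0 - 11083.0 i$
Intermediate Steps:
$U{\left(b \right)} = \sqrt{1 + b + b \left(-4 - 3 b\right)}$ ($U{\left(b \right)} = \sqrt{b \left(-4 + \left(b \left(-4\right) + b\right)\right) + \left(1 + b\right)} = \sqrt{b \left(-4 + \left(- 4 b + b\right)\right) + \left(1 + b\right)} = \sqrt{b \left(-4 - 3 b\right) + \left(1 + b\right)} = \sqrt{1 + b + b \left(-4 - 3 b\right)}$)
$\left(-92 + U{\left(-18 \right)}\right) \left(-366\right) = \left(-92 + \sqrt{1 - 18 - - 18 \left(4 + 3 \left(-18\right)\right)}\right) \left(-366\right) = \left(-92 + \sqrt{1 - 18 - - 18 \left(4 - 54\right)}\right) \left(-366\right) = \left(-92 + \sqrt{1 - 18 - \left(-18\right) \left(-50\right)}\right) \left(-366\right) = \left(-92 + \sqrt{1 - 18 - 900}\right) \left(-366\right) = \left(-92 + \sqrt{-917}\right) \left(-366\right) = \left(-92 + i \sqrt{917}\right) \left(-366\right) = 33672 - 366 i \sqrt{917}$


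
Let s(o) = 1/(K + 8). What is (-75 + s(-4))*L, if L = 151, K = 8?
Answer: -181049/16 ≈ -11316.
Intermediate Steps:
s(o) = 1/16 (s(o) = 1/(8 + 8) = 1/16)
(-75 + s(-4))*L = (-75 + 1/16)*151 = -1199/16*151 = -181049/16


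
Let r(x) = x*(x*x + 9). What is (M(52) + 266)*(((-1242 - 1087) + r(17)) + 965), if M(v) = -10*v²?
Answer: -99117348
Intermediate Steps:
r(x) = x*(9 + x²) (r(x) = x*(x² + 9) = x*(9 + x²))
(M(52) + 266)*(((-1242 - 1087) + r(17)) + 965) = (-10*52² + 266)*(((-1242 - 1087) + 17*(9 + 17²)) + 965) = (-10*2704 + 266)*((-2329 + 17*(9 + 289)) + 965) = (-27040 + 266)*((-2329 + 17*298) + 965) = -26774*((-2329 + 5066) + 965) = -26774*(2737 + 965) = -26774*3702 = -99117348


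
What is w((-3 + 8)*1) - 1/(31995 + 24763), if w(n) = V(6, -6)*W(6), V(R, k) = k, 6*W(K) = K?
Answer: -340549/56758 ≈ -6.0000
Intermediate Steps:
W(K) = K/6
w(n) = -6
w((-3 + 8)*1) - 1/(31995 + 24763) = -6 - 1/(31995 + 24763) = -6 - 1/56758 = -340549/56758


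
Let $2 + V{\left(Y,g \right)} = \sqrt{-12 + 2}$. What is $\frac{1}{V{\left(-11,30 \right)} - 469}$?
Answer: $- \frac{471}{221851} - \frac{i \sqrt{10}}{221851} \approx -0.002123 - 1.4254 \cdot 10^{-5} i$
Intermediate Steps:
$V{\left(Y,g \right)} = -2 + i \sqrt{10}$ ($V{\left(Y,g \right)} = -2 + \sqrt{-12 + 2} = -2 + \sqrt{-10} = -2 + i \sqrt{10}$)
$\frac{1}{V{\left(-11,30 \right)} - 469} = \frac{1}{\left(-2 + i \sqrt{10}\right) - 469} = \frac{1}{-471 + i \sqrt{10}}$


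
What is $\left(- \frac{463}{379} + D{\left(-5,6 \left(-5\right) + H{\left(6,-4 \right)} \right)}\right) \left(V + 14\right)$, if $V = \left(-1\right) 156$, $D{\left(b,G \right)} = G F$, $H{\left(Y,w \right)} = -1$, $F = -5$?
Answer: $- \frac{8276044}{379} \approx -21837.0$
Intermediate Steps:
$D{\left(b,G \right)} = - 5 G$ ($D{\left(b,G \right)} = G \left(-5\right) = - 5 G$)
$V = -156$
$\left(- \frac{463}{379} + D{\left(-5,6 \left(-5\right) + H{\left(6,-4 \right)} \right)}\right) \left(V + 14\right) = \left(- \frac{463}{379} - 5 \left(6 \left(-5\right) - 1\right)\right) \left(-156 + 14\right) = \left(\left(-463\right) \frac{1}{379} - 5 \left(-30 - 1\right)\right) \left(-142\right) = \left(- \frac{463}{379} - -155\right) \left(-142\right) = \left(- \frac{463}{379} + 155\right) \left(-142\right) = \frac{58282}{379} \left(-142\right) = - \frac{8276044}{379}$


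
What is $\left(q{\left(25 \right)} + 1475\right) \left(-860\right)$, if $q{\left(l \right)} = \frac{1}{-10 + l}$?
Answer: $- \frac{3805672}{3} \approx -1.2686 \cdot 10^{6}$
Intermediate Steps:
$\left(q{\left(25 \right)} + 1475\right) \left(-860\right) = \left(\frac{1}{-10 + 25} + 1475\right) \left(-860\right) = \left(\frac{1}{15} + 1475\right) \left(-860\right) = \frac{22126}{15} \left(-860\right) = - \frac{3805672}{3}$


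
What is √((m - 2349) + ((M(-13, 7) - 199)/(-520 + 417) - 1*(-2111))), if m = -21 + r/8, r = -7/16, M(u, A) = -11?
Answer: 7*I*√14245518/1648 ≈ 16.032*I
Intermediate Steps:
r = -7/16 (r = -7*1/16 = -7/16 ≈ -0.43750)
m = -2695/128 (m = -21 - 7/16/8 = -21 + (⅛)*(-7/16) = -21 - 7/128 = -2695/128 ≈ -21.055)
√((m - 2349) + ((M(-13, 7) - 199)/(-520 + 417) - 1*(-2111))) = √((-2695/128 - 2349) + ((-11 - 199)/(-520 + 417) - 1*(-2111))) = √(-303367/128 + (-210/(-103) + 2111)) = √(-303367/128 + (-210*(-1/103) + 2111)) = √(-303367/128 + (210/103 + 2111)) = √(-303367/128 + 217643/103) = √(-3388497/13184) = 7*I*√14245518/1648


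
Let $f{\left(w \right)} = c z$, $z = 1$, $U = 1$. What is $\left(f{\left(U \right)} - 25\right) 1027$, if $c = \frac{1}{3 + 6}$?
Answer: $- \frac{230048}{9} \approx -25561.0$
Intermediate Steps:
$c = \frac{1}{9} \approx 0.11111$
$f{\left(w \right)} = \frac{1}{9}$ ($f{\left(w \right)} = \frac{1}{9} \cdot 1 = \frac{1}{9}$)
$\left(f{\left(U \right)} - 25\right) 1027 = \left(\frac{1}{9} - 25\right) 1027 = \left(- \frac{224}{9}\right) 1027 = - \frac{230048}{9}$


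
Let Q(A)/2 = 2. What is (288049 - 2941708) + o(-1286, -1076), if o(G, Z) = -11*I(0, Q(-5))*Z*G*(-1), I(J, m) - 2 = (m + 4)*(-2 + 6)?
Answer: 514863605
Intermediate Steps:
Q(A) = 4 (Q(A) = 2*2 = 4)
I(J, m) = 18 + 4*m (I(J, m) = 2 + (m + 4)*(-2 + 6) = 2 + (4 + m)*4 = 2 + (16 + 4*m) = 18 + 4*m)
o(G, Z) = 374*G*Z (o(G, Z) = -11*(18 + 4*4)*Z*G*(-1) = -11*(18 + 16)*Z*G*(-1) = -11*34*Z*G*(-1) = -374*G*Z*(-1) = 374*G*Z)
(288049 - 2941708) + o(-1286, -1076) = (288049 - 2941708) + 374*(-1286)*(-1076) = -2653659 + 517517264 = 514863605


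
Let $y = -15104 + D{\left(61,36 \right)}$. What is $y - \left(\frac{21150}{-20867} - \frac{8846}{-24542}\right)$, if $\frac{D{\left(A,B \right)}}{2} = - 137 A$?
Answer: $- \frac{1163873808131}{36579851} \approx -31817.0$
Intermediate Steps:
$D{\left(A,B \right)} = - 274 A$ ($D{\left(A,B \right)} = 2 \left(- 137 A\right) = - 274 A$)
$y = -31818$ ($y = -15104 - 16714 = -31818$)
$y - \left(\frac{21150}{-20867} - \frac{8846}{-24542}\right) = -31818 - \left(\frac{21150}{-20867} - \frac{8846}{-24542}\right) = -31818 - \left(21150 \left(- \frac{1}{20867}\right) - - \frac{4423}{12271}\right) = -31818 - \left(- \frac{21150}{20867} + \frac{4423}{12271}\right) = -31818 - - \frac{23890987}{36579851} = -31818 + \frac{23890987}{36579851} = - \frac{1163873808131}{36579851}$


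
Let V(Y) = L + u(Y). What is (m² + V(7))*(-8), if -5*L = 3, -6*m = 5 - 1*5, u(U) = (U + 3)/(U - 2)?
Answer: -56/5 ≈ -11.200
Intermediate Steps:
u(U) = (3 + U)/(-2 + U)
m = 0 (m = -(5 - 1*5)/6 = -(5 - 5)/6 = -⅙*0 = 0)
L = -⅗ (L = -⅕*3 = -⅗ ≈ -0.60000)
V(Y) = -⅗ + (3 + Y)/(-2 + Y)
(m² + V(7))*(-8) = (0² + (21 + 2*7)/(5*(-2 + 7)))*(-8) = (0 + (⅕)*(21 + 14)/5)*(-8) = (0 + (⅕)*(⅕)*35)*(-8) = (0 + 7/5)*(-8) = (7/5)*(-8) = -56/5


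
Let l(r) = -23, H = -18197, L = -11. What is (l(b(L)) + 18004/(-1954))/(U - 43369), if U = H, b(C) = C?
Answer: 10491/20049994 ≈ 0.00052324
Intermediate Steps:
U = -18197
(l(b(L)) + 18004/(-1954))/(U - 43369) = (-23 + 18004/(-1954))/(-18197 - 43369) = (-23 + 18004*(-1/1954))/(-61566) = (-23 - 9002/977)*(-1/61566) = -31473/977*(-1/61566) = 10491/20049994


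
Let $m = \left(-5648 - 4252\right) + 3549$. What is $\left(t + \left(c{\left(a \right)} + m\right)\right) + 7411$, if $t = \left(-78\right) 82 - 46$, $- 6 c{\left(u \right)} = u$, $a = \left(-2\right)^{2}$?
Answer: $- \frac{16148}{3} \approx -5382.7$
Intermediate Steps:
$a = 4$
$m = -6351$ ($m = -9900 + 3549 = -6351$)
$c{\left(u \right)} = - \frac{u}{6}$
$t = -6442$ ($t = -6396 - 46 = -6442$)
$\left(t + \left(c{\left(a \right)} + m\right)\right) + 7411 = \left(-6442 - \frac{19055}{3}\right) + 7411 = - \frac{38381}{3} + 7411 = - \frac{16148}{3}$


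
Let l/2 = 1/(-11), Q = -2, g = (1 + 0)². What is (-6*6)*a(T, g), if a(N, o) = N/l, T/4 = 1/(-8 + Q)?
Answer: -396/5 ≈ -79.200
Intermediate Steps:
g = 1 (g = 1² = 1)
T = -⅖ (T = 4/(-8 - 2) = 4/(-10) = 4*(-⅒) = -⅖ ≈ -0.40000)
l = -2/11 (l = 2/(-11) = 2*(-1/11) = -2/11 ≈ -0.18182)
a(N, o) = -11*N/2 (a(N, o) = N/(-2/11) = N*(-11/2) = -11*N/2)
(-6*6)*a(T, g) = (-6*6)*(-11/2*(-⅖)) = -36*11/5 = -396/5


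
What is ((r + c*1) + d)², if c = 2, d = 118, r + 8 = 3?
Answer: 13225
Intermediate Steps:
r = -5 (r = -8 + 3 = -5)
((r + c*1) + d)² = ((-5 + 2*1) + 118)² = ((-5 + 2) + 118)² = (-3 + 118)² = 115² = 13225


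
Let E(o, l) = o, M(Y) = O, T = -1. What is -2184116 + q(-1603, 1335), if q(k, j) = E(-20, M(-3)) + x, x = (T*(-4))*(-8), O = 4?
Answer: -2184168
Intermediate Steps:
M(Y) = 4
x = -32 (x = -1*(-4)*(-8) = 4*(-8) = -32)
q(k, j) = -52 (q(k, j) = -20 - 32 = -52)
-2184116 + q(-1603, 1335) = -2184116 - 52 = -2184168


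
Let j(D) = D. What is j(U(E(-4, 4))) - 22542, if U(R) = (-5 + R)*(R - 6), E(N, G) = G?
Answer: -22540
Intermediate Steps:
U(R) = (-6 + R)*(-5 + R) (U(R) = (-5 + R)*(-6 + R) = (-6 + R)*(-5 + R))
j(U(E(-4, 4))) - 22542 = (30 + 4² - 11*4) - 22542 = (30 + 16 - 44) - 22542 = 2 - 22542 = -22540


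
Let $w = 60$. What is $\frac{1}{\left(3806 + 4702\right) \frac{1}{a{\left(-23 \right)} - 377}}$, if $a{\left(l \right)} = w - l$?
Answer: $- \frac{49}{1418} \approx -0.034556$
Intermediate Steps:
$a{\left(l \right)} = 60 - l$
$\frac{1}{\left(3806 + 4702\right) \frac{1}{a{\left(-23 \right)} - 377}} = \frac{1}{\left(3806 + 4702\right) \frac{1}{\left(60 - -23\right) - 377}} = \frac{1}{8508 \frac{1}{\left(60 + 23\right) - 377}} = \frac{1}{8508 \frac{1}{83 - 377}} = \frac{1}{8508 \frac{1}{-294}} = \frac{1}{8508 \left(- \frac{1}{294}\right)} = \frac{1}{- \frac{1418}{49}} = - \frac{49}{1418}$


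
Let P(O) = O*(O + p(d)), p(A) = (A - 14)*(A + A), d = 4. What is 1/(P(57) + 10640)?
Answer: 1/9329 ≈ 0.00010719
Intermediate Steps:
p(A) = 2*A*(-14 + A) (p(A) = (-14 + A)*(2*A) = 2*A*(-14 + A))
P(O) = O*(-80 + O) (P(O) = O*(O + 2*4*(-14 + 4)) = O*(O + 2*4*(-10)) = O*(O - 80) = O*(-80 + O))
1/(P(57) + 10640) = 1/(57*(-80 + 57) + 10640) = 1/(57*(-23) + 10640) = 1/(-1311 + 10640) = 1/9329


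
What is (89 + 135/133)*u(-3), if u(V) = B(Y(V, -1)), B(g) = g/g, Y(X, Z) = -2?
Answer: 11972/133 ≈ 90.015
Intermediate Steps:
B(g) = 1
u(V) = 1
(89 + 135/133)*u(-3) = (89 + 135/133)*1 = (11972/133)*1 = 11972/133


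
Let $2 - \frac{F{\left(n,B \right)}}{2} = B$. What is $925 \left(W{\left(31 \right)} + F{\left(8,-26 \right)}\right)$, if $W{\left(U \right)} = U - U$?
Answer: $51800$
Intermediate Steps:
$W{\left(U \right)} = 0$
$F{\left(n,B \right)} = 4 - 2 B$
$925 \left(W{\left(31 \right)} + F{\left(8,-26 \right)}\right) = 925 \left(0 + \left(4 - -52\right)\right) = 925 \left(0 + \left(4 + 52\right)\right) = 925 \left(0 + 56\right) = 925 \cdot 56 = 51800$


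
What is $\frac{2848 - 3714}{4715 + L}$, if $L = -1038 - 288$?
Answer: $- \frac{866}{3389} \approx -0.25553$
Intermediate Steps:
$L = -1326$ ($L = -1038 - 288 = -1326$)
$\frac{2848 - 3714}{4715 + L} = \frac{2848 - 3714}{4715 - 1326} = - \frac{866}{3389}$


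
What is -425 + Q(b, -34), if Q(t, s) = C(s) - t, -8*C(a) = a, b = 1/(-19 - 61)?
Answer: -33659/80 ≈ -420.74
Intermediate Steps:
b = -1/80 (b = 1/(-80) = -1/80 ≈ -0.012500)
C(a) = -a/8
Q(t, s) = -t - s/8 (Q(t, s) = -s/8 - t = -t - s/8)
-425 + Q(b, -34) = -425 + (-1*(-1/80) - ⅛*(-34)) = -425 + (1/80 + 17/4) = -425 + 341/80 = -33659/80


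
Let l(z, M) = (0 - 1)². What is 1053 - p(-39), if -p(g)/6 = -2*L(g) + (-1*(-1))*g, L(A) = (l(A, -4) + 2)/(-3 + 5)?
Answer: 801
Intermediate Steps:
l(z, M) = 1 (l(z, M) = (-1)² = 1)
L(A) = 3/2 (L(A) = (1 + 2)/(-3 + 5) = 3/2)
p(g) = 18 - 6*g (p(g) = -6*(-2*3/2 + (-1*(-1))*g) = -6*(-3 + 1*g) = -6*(-3 + g) = 18 - 6*g)
1053 - p(-39) = 1053 - (18 - 6*(-39)) = 1053 - (18 + 234) = 1053 - 1*252 = 1053 - 252 = 801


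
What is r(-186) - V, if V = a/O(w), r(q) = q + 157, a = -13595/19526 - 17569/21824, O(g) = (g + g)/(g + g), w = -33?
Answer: -5859088861/213067712 ≈ -27.499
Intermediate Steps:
O(g) = 1 (O(g) = (2*g)/((2*g)) = (2*g)*(1/(2*g)) = 1)
a = -319874787/213067712 (a = -13595*1/19526 - 17569*1/21824 = -13595/19526 - 17569/21824 = -319874787/213067712 ≈ -1.5013)
r(q) = 157 + q
V = -319874787/213067712 (V = -319874787/213067712/1 = -319874787/213067712*1 = -319874787/213067712 ≈ -1.5013)
r(-186) - V = (157 - 186) - 1*(-319874787/213067712) = -29 + 319874787/213067712 = -5859088861/213067712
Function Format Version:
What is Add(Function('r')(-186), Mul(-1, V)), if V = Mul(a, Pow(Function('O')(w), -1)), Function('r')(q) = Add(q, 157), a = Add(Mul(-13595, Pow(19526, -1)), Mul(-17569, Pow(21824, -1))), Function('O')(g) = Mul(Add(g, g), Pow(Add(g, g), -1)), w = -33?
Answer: Rational(-5859088861, 213067712) ≈ -27.499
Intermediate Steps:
Function('O')(g) = 1 (Function('O')(g) = Mul(Mul(2, g), Pow(Mul(2, g), -1)) = Mul(Mul(2, g), Mul(Rational(1, 2), Pow(g, -1))) = 1)
a = Rational(-319874787, 213067712) (a = Add(Mul(-13595, Rational(1, 19526)), Mul(-17569, Rational(1, 21824))) = Add(Rational(-13595, 19526), Rational(-17569, 21824)) = Rational(-319874787, 213067712) ≈ -1.5013)
Function('r')(q) = Add(157, q)
V = Rational(-319874787, 213067712) (V = Mul(Rational(-319874787, 213067712), Pow(1, -1)) = Mul(Rational(-319874787, 213067712), 1) = Rational(-319874787, 213067712) ≈ -1.5013)
Add(Function('r')(-186), Mul(-1, V)) = Add(Add(157, -186), Mul(-1, Rational(-319874787, 213067712))) = Add(-29, Rational(319874787, 213067712)) = Rational(-5859088861, 213067712)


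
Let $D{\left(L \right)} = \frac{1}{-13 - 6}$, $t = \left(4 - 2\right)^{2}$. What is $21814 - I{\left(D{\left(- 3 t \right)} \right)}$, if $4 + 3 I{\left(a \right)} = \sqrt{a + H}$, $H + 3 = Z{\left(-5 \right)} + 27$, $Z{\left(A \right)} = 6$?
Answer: $\frac{65446}{3} - \frac{\sqrt{10811}}{57} \approx 21814.0$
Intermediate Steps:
$H = 30$ ($H = -3 + \left(6 + 27\right) = -3 + 33 = 30$)
$t = 4$ ($t = 2^{2} = 4$)
$D{\left(L \right)} = - \frac{1}{19}$ ($D{\left(L \right)} = \frac{1}{-19} = - \frac{1}{19}$)
$I{\left(a \right)} = - \frac{4}{3} + \frac{\sqrt{30 + a}}{3}$ ($I{\left(a \right)} = - \frac{4}{3} + \frac{\sqrt{a + 30}}{3} = - \frac{4}{3} + \frac{\sqrt{30 + a}}{3}$)
$21814 - I{\left(D{\left(- 3 t \right)} \right)} = 21814 - \left(- \frac{4}{3} + \frac{\sqrt{30 - \frac{1}{19}}}{3}\right) = 21814 - \left(- \frac{4}{3} + \frac{\sqrt{\frac{569}{19}}}{3}\right) = 21814 - \left(- \frac{4}{3} + \frac{\frac{1}{19} \sqrt{10811}}{3}\right) = 21814 - \left(- \frac{4}{3} + \frac{\sqrt{10811}}{57}\right) = 21814 + \left(\frac{4}{3} - \frac{\sqrt{10811}}{57}\right) = \frac{65446}{3} - \frac{\sqrt{10811}}{57}$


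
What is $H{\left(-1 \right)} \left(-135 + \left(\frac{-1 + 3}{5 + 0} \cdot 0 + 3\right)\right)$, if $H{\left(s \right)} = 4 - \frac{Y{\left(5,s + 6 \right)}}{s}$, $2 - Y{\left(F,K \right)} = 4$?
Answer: $-264$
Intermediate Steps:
$Y{\left(F,K \right)} = -2$ ($Y{\left(F,K \right)} = 2 - 4 = -2$)
$H{\left(s \right)} = 4 + \frac{2}{s}$ ($H{\left(s \right)} = 4 - - \frac{2}{s} = 4 + \frac{2}{s}$)
$H{\left(-1 \right)} \left(-135 + \left(\frac{-1 + 3}{5 + 0} \cdot 0 + 3\right)\right) = \left(4 + \frac{2}{-1}\right) \left(-135 + \left(\frac{-1 + 3}{5 + 0} \cdot 0 + 3\right)\right) = \left(4 + 2 \left(-1\right)\right) \left(-135 + \left(\frac{2}{5} \cdot 0 + 3\right)\right) = \left(4 - 2\right) \left(-135 + \left(2 \cdot \frac{1}{5} \cdot 0 + 3\right)\right) = 2 \left(-135 + \left(\frac{2}{5} \cdot 0 + 3\right)\right) = 2 \left(-135 + \left(0 + 3\right)\right) = 2 \left(-135 + 3\right) = 2 \left(-132\right) = -264$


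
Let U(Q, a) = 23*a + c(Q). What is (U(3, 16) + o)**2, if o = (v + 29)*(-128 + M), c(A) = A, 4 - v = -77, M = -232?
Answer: 1538914441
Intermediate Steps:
v = 81 (v = 4 - 1*(-77) = 4 + 77 = 81)
U(Q, a) = Q + 23*a (U(Q, a) = 23*a + Q = Q + 23*a)
o = -39600 (o = (81 + 29)*(-128 - 232) = 110*(-360) = -39600)
(U(3, 16) + o)**2 = ((3 + 23*16) - 39600)**2 = ((3 + 368) - 39600)**2 = (371 - 39600)**2 = (-39229)**2 = 1538914441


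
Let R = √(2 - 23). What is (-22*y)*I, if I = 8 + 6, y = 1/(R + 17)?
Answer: -2618/155 + 154*I*√21/155 ≈ -16.89 + 4.553*I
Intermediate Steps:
R = I*√21 (R = √(-21) = I*√21 ≈ 4.5826*I)
y = 1/(17 + I*√21) (y = 1/(I*√21 + 17) = 1/(17 + I*√21) ≈ 0.054839 - 0.014783*I)
I = 14
(-22*y)*I = -22*(17/310 - I*√21/310)*14 = (-187/155 + 11*I*√21/155)*14 = -2618/155 + 154*I*√21/155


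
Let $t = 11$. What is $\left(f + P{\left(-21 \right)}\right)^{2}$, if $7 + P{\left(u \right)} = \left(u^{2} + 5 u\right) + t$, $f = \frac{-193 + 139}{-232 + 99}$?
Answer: $\frac{2049735076}{17689} \approx 1.1588 \cdot 10^{5}$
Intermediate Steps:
$f = \frac{54}{133}$ ($f = - \frac{54}{-133} = \left(-54\right) \left(- \frac{1}{133}\right) = \frac{54}{133} \approx 0.40601$)
$P{\left(u \right)} = 4 + u^{2} + 5 u$ ($P{\left(u \right)} = -7 + \left(\left(u^{2} + 5 u\right) + 11\right) = -7 + \left(11 + u^{2} + 5 u\right) = 4 + u^{2} + 5 u$)
$\left(f + P{\left(-21 \right)}\right)^{2} = \left(\frac{54}{133} + \left(4 + \left(-21\right)^{2} + 5 \left(-21\right)\right)\right)^{2} = \left(\frac{54}{133} + \left(4 + 441 - 105\right)\right)^{2} = \left(\frac{54}{133} + 340\right)^{2} = \left(\frac{45274}{133}\right)^{2} = \frac{2049735076}{17689}$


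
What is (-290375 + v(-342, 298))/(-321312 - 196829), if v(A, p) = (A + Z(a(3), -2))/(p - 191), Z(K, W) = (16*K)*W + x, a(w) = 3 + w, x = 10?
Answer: 31070649/55441087 ≈ 0.56043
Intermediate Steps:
Z(K, W) = 10 + 16*K*W (Z(K, W) = (16*K)*W + 10 = 16*K*W + 10 = 10 + 16*K*W)
v(A, p) = (-182 + A)/(-191 + p) (v(A, p) = (A + (10 + 16*(3 + 3)*(-2)))/(p - 191) = (A + (10 + 16*6*(-2)))/(-191 + p) = (A + (10 - 192))/(-191 + p) = (A - 182)/(-191 + p) = (-182 + A)/(-191 + p))
(-290375 + v(-342, 298))/(-321312 - 196829) = (-290375 + (-182 - 342)/(-191 + 298))/(-321312 - 196829) = (-290375 - 524/107)/(-518141) = (-290375 + (1/107)*(-524))*(-1/518141) = (-290375 - 524/107)*(-1/518141) = -31070649/107*(-1/518141) = 31070649/55441087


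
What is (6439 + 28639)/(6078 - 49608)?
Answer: -17539/21765 ≈ -0.80583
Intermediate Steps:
(6439 + 28639)/(6078 - 49608) = 35078/(-43530) = 35078*(-1/43530) = -17539/21765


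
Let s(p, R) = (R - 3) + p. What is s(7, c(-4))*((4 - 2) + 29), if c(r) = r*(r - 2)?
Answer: 868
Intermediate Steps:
c(r) = r*(-2 + r)
s(p, R) = -3 + R + p (s(p, R) = (-3 + R) + p = -3 + R + p)
s(7, c(-4))*((4 - 2) + 29) = (-3 - 4*(-2 - 4) + 7)*((4 - 2) + 29) = (-3 - 4*(-6) + 7)*(2 + 29) = (-3 + 24 + 7)*31 = 28*31 = 868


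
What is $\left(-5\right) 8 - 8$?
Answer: $-48$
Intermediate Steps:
$\left(-5\right) 8 - 8 = -40 - 8 = -48$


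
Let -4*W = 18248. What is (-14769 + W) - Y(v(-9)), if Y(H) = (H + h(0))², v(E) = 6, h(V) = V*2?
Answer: -19367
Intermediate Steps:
h(V) = 2*V
W = -4562 (W = -¼*18248 = -4562)
Y(H) = H² (Y(H) = (H + 2*0)² = (H + 0)² = H²)
(-14769 + W) - Y(v(-9)) = (-14769 - 4562) - 1*6² = -19331 - 1*36 = -19331 - 36 = -19367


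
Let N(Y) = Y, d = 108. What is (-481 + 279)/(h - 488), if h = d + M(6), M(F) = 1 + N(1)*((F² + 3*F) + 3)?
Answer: 101/161 ≈ 0.62733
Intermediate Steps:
M(F) = 4 + F² + 3*F (M(F) = 1 + 1*((F² + 3*F) + 3) = 1 + 1*(3 + F² + 3*F) = 1 + (3 + F² + 3*F) = 4 + F² + 3*F)
h = 166 (h = 108 + (4 + 6² + 3*6) = 108 + (4 + 36 + 18) = 108 + 58 = 166)
(-481 + 279)/(h - 488) = (-481 + 279)/(166 - 488) = -202/(-322) = -202*(-1/322) = 101/161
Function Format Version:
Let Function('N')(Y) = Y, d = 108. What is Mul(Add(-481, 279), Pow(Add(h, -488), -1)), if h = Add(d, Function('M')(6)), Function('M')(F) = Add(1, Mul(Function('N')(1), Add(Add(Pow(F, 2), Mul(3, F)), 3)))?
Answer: Rational(101, 161) ≈ 0.62733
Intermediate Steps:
Function('M')(F) = Add(4, Pow(F, 2), Mul(3, F)) (Function('M')(F) = Add(1, Mul(1, Add(Add(Pow(F, 2), Mul(3, F)), 3))) = Add(1, Mul(1, Add(3, Pow(F, 2), Mul(3, F)))) = Add(1, Add(3, Pow(F, 2), Mul(3, F))) = Add(4, Pow(F, 2), Mul(3, F)))
h = 166 (h = Add(108, Add(4, Pow(6, 2), Mul(3, 6))) = Add(108, Add(4, 36, 18)) = Add(108, 58) = 166)
Mul(Add(-481, 279), Pow(Add(h, -488), -1)) = Mul(Add(-481, 279), Pow(Add(166, -488), -1)) = Mul(-202, Pow(-322, -1)) = Mul(-202, Rational(-1, 322)) = Rational(101, 161)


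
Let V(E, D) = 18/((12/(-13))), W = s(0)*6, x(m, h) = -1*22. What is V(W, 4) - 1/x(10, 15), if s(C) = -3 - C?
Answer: -214/11 ≈ -19.455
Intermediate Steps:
x(m, h) = -22
W = -18 (W = (-3 - 1*0)*6 = (-3 + 0)*6 = -3*6 = -18)
V(E, D) = -39/2 (V(E, D) = 18/((12*(-1/13))) = 18/(-12/13) = 18*(-13/12) = -39/2)
V(W, 4) - 1/x(10, 15) = -39/2 - 1/(-22) = -39/2 - 1*(-1/22) = -39/2 + 1/22 = -214/11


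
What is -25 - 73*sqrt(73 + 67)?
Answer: -25 - 146*sqrt(35) ≈ -888.75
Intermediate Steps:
-25 - 73*sqrt(73 + 67) = -25 - 146*sqrt(35)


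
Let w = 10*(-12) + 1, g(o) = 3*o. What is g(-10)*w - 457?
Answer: 3113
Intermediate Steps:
w = -119 (w = -120 + 1 = -119)
g(-10)*w - 457 = (3*(-10))*(-119) - 457 = -30*(-119) - 457 = 3570 - 457 = 3113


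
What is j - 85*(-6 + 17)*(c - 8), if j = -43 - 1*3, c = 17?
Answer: -8461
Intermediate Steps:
j = -46 (j = -43 - 3 = -46)
j - 85*(-6 + 17)*(c - 8) = -46 - 85*(-6 + 17)*(17 - 8) = -46 - 935*9 = -46 - 85*99 = -46 - 8415 = -8461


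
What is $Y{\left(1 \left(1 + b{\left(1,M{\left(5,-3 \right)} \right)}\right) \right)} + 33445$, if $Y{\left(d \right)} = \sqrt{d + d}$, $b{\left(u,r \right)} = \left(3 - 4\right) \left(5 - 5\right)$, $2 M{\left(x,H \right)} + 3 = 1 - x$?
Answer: $33445 + \sqrt{2} \approx 33446.0$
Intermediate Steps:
$M{\left(x,H \right)} = -1 - \frac{x}{2}$ ($M{\left(x,H \right)} = - \frac{3}{2} + \frac{1 - x}{2} = - \frac{3}{2} - \left(- \frac{1}{2} + \frac{x}{2}\right) = -1 - \frac{x}{2}$)
$b{\left(u,r \right)} = 0$ ($b{\left(u,r \right)} = \left(-1\right) 0 = 0$)
$Y{\left(d \right)} = \sqrt{2} \sqrt{d}$ ($Y{\left(d \right)} = \sqrt{2 d} = \sqrt{2} \sqrt{d}$)
$Y{\left(1 \left(1 + b{\left(1,M{\left(5,-3 \right)} \right)}\right) \right)} + 33445 = \sqrt{2} \sqrt{1 \left(1 + 0\right)} + 33445 = \sqrt{2} \sqrt{1 \cdot 1} + 33445 = \sqrt{2} \sqrt{1} + 33445 = \sqrt{2} \cdot 1 + 33445 = \sqrt{2} + 33445 = 33445 + \sqrt{2}$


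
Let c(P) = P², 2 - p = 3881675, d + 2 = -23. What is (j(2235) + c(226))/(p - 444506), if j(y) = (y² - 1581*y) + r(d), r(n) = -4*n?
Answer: -1512866/4326179 ≈ -0.34970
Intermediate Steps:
d = -25 (d = -2 - 23 = -25)
p = -3881673 (p = 2 - 1*3881675 = 2 - 3881675 = -3881673)
j(y) = 100 + y² - 1581*y (j(y) = (y² - 1581*y) - 4*(-25) = (y² - 1581*y) + 100 = 100 + y² - 1581*y)
(j(2235) + c(226))/(p - 444506) = ((100 + 2235² - 1581*2235) + 226²)/(-3881673 - 444506) = ((100 + 4995225 - 3533535) + 51076)/(-4326179) = (1461790 + 51076)*(-1/4326179) = 1512866*(-1/4326179) = -1512866/4326179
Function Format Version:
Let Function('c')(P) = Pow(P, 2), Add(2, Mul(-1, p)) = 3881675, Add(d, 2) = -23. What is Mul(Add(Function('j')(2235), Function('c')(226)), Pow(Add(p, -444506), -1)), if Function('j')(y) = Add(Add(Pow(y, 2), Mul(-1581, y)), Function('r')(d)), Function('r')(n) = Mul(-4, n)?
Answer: Rational(-1512866, 4326179) ≈ -0.34970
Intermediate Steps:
d = -25 (d = Add(-2, -23) = -25)
p = -3881673 (p = Add(2, Mul(-1, 3881675)) = Add(2, -3881675) = -3881673)
Function('j')(y) = Add(100, Pow(y, 2), Mul(-1581, y)) (Function('j')(y) = Add(Add(Pow(y, 2), Mul(-1581, y)), Mul(-4, -25)) = Add(Add(Pow(y, 2), Mul(-1581, y)), 100) = Add(100, Pow(y, 2), Mul(-1581, y)))
Mul(Add(Function('j')(2235), Function('c')(226)), Pow(Add(p, -444506), -1)) = Mul(Add(Add(100, Pow(2235, 2), Mul(-1581, 2235)), Pow(226, 2)), Pow(Add(-3881673, -444506), -1)) = Mul(Add(Add(100, 4995225, -3533535), 51076), Pow(-4326179, -1)) = Mul(Add(1461790, 51076), Rational(-1, 4326179)) = Mul(1512866, Rational(-1, 4326179)) = Rational(-1512866, 4326179)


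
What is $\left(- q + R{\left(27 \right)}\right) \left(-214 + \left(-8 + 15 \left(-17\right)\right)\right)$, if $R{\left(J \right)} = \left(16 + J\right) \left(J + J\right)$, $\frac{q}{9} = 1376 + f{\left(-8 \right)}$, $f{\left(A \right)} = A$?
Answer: $4765230$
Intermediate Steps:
$q = 12312$ ($q = 9 \left(1376 - 8\right) = 9 \cdot 1368 = 12312$)
$R{\left(J \right)} = 2 J \left(16 + J\right)$ ($R{\left(J \right)} = \left(16 + J\right) 2 J = 2 J \left(16 + J\right)$)
$\left(- q + R{\left(27 \right)}\right) \left(-214 + \left(-8 + 15 \left(-17\right)\right)\right) = \left(\left(-1\right) 12312 + 2 \cdot 27 \left(16 + 27\right)\right) \left(-214 + \left(-8 + 15 \left(-17\right)\right)\right) = \left(-12312 + 2 \cdot 27 \cdot 43\right) \left(-214 - 263\right) = \left(-12312 + 2322\right) \left(-214 - 263\right) = \left(-9990\right) \left(-477\right) = 4765230$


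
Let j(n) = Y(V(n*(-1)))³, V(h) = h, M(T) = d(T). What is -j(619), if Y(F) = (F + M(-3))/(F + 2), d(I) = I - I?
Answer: -237176659/234885113 ≈ -1.0098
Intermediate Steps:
d(I) = 0
M(T) = 0
Y(F) = F/(2 + F) (Y(F) = (F + 0)/(F + 2) = F/(2 + F))
j(n) = -n³/(2 - n)³ (j(n) = ((n*(-1))/(2 + n*(-1)))³ = ((-n)/(2 - n))³ = (-n/(2 - n))³ = -n³/(2 - n)³)
-j(619) = -619³/(-2 + 619)³ = -237176659/617³ = -237176659/234885113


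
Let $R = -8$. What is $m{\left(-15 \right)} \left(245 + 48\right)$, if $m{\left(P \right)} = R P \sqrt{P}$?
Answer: $35160 i \sqrt{15} \approx 1.3617 \cdot 10^{5} i$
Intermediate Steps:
$m{\left(P \right)} = - 8 P^{\frac{3}{2}}$ ($m{\left(P \right)} = - 8 P \sqrt{P} = - 8 P^{\frac{3}{2}}$)
$m{\left(-15 \right)} \left(245 + 48\right) = - 8 \left(-15\right)^{\frac{3}{2}} \left(245 + 48\right) = - 8 \left(- 15 i \sqrt{15}\right) 293 = 120 i \sqrt{15} \cdot 293 = 35160 i \sqrt{15}$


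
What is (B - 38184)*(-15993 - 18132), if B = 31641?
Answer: 223279875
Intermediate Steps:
(B - 38184)*(-15993 - 18132) = (31641 - 38184)*(-15993 - 18132) = -6543*(-34125) = 223279875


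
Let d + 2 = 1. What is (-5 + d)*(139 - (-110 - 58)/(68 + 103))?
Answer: -15958/19 ≈ -839.89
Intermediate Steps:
d = -1 (d = -2 + 1 = -1)
(-5 + d)*(139 - (-110 - 58)/(68 + 103)) = (-5 - 1)*(139 - (-110 - 58)/(68 + 103)) = -6*(139 - (-168)/171) = -6*(139 - 1*(-56/57)) = -6*(139 + 56/57) = -6*7979/57 = -15958/19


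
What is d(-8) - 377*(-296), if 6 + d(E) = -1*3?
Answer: 111583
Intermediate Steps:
d(E) = -9 (d(E) = -6 - 1*3 = -6 - 3 = -9)
d(-8) - 377*(-296) = -9 - 377*(-296) = -9 + 111592 = 111583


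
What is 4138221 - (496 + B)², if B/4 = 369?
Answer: 249437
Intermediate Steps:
B = 1476 (B = 4*369 = 1476)
4138221 - (496 + B)² = 4138221 - (496 + 1476)² = 4138221 - 1*1972² = 4138221 - 1*3888784 = 4138221 - 3888784 = 249437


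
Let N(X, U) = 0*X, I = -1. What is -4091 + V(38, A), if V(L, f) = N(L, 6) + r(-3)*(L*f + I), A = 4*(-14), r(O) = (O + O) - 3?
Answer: 15070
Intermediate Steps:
N(X, U) = 0
r(O) = -3 + 2*O (r(O) = 2*O - 3 = -3 + 2*O)
A = -56
V(L, f) = 9 - 9*L*f (V(L, f) = 0 + (-3 + 2*(-3))*(L*f - 1) = 0 + (-3 - 6)*(-1 + L*f) = 0 - 9*(-1 + L*f) = 0 + (9 - 9*L*f) = 9 - 9*L*f)
-4091 + V(38, A) = -4091 + (9 - 9*38*(-56)) = -4091 + (9 + 19152) = -4091 + 19161 = 15070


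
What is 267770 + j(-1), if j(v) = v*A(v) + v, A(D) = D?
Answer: 267770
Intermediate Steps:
j(v) = v + v² (j(v) = v*v + v = v² + v = v + v²)
267770 + j(-1) = 267770 - (1 - 1) = 267770 - 1*0 = 267770 + 0 = 267770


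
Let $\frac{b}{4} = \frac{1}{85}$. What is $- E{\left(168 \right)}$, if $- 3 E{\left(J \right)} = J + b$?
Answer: $\frac{14284}{255} \approx 56.016$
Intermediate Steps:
$b = \frac{4}{85} \approx 0.047059$
$E{\left(J \right)} = - \frac{4}{255} - \frac{J}{3}$ ($E{\left(J \right)} = - \frac{J + \frac{4}{85}}{3} = - \frac{\frac{4}{85} + J}{3} = - \frac{4}{255} - \frac{J}{3}$)
$- E{\left(168 \right)} = - (- \frac{4}{255} - 56) = \left(-1\right) \left(- \frac{14284}{255}\right) = \frac{14284}{255}$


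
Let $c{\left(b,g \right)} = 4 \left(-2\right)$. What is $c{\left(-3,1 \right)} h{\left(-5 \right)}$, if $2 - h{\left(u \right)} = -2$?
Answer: $-32$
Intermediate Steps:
$c{\left(b,g \right)} = -8$
$h{\left(u \right)} = 4$ ($h{\left(u \right)} = 2 - -2 = 2 + 2 = 4$)
$c{\left(-3,1 \right)} h{\left(-5 \right)} = \left(-8\right) 4 = -32$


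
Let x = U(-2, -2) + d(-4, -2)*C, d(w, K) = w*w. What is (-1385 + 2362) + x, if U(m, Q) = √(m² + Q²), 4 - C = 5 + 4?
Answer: 897 + 2*√2 ≈ 899.83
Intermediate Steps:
C = -5 (C = 4 - (5 + 4) = 4 - 1*9 = 4 - 9 = -5)
U(m, Q) = √(Q² + m²)
d(w, K) = w²
x = -80 + 2*√2 (x = √((-2)² + (-2)²) + (-4)²*(-5) = √(4 + 4) + 16*(-5) = √8 - 80 = 2*√2 - 80 = -80 + 2*√2 ≈ -77.172)
(-1385 + 2362) + x = (-1385 + 2362) + (-80 + 2*√2) = 977 + (-80 + 2*√2) = 897 + 2*√2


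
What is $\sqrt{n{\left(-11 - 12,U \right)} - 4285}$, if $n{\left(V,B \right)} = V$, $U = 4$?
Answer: $2 i \sqrt{1077} \approx 65.635 i$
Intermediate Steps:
$\sqrt{n{\left(-11 - 12,U \right)} - 4285} = \sqrt{\left(-11 - 12\right) - 4285} = \sqrt{-23 - 4285} = \sqrt{-4308} = 2 i \sqrt{1077}$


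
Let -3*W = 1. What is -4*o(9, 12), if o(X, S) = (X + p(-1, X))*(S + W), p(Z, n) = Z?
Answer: -1120/3 ≈ -373.33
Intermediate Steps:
W = -⅓ (W = -⅓*1 = -⅓ ≈ -0.33333)
o(X, S) = (-1 + X)*(-⅓ + S) (o(X, S) = (X - 1)*(S - ⅓) = (-1 + X)*(-⅓ + S))
-4*o(9, 12) = -4*(⅓ - 1*12 - ⅓*9 + 12*9) = -4*(⅓ - 12 - 3 + 108) = -4*280/3 = -1120/3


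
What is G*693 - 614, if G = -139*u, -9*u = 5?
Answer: 52901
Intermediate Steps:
u = -5/9 (u = -⅑*5 = -5/9 ≈ -0.55556)
G = 695/9 (G = -139*(-5/9) = 695/9 ≈ 77.222)
G*693 - 614 = (695/9)*693 - 614 = 53515 - 614 = 52901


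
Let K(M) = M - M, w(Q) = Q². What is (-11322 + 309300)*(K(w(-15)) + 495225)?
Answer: 147566155050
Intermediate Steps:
K(M) = 0
(-11322 + 309300)*(K(w(-15)) + 495225) = (-11322 + 309300)*(0 + 495225) = 297978*495225 = 147566155050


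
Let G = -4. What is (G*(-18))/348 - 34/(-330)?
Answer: 1483/4785 ≈ 0.30993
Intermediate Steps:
(G*(-18))/348 - 34/(-330) = -4*(-18)/348 - 34/(-330) = 72*(1/348) - 34*(-1/330) = 6/29 + 17/165 = 1483/4785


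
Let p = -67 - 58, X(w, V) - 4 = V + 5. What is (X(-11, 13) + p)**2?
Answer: 10609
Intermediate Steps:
X(w, V) = 9 + V (X(w, V) = 4 + (V + 5) = 4 + (5 + V) = 9 + V)
p = -125
(X(-11, 13) + p)**2 = ((9 + 13) - 125)**2 = (22 - 125)**2 = (-103)**2 = 10609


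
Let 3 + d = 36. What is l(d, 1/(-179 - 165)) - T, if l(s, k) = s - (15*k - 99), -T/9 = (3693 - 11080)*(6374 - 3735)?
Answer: -60354285705/344 ≈ -1.7545e+8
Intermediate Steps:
T = 175448637 (T = -9*(3693 - 11080)*(6374 - 3735) = -(-66483)*2639 = -9*(-19494293) = 175448637)
d = 33 (d = -3 + 36 = 33)
l(s, k) = 99 + s - 15*k (l(s, k) = s - (-99 + 15*k) = s + (99 - 15*k) = 99 + s - 15*k)
l(d, 1/(-179 - 165)) - T = (99 + 33 - 15/(-179 - 165)) - 1*175448637 = (99 + 33 - 15/(-344)) - 175448637 = (99 + 33 - 15*(-1/344)) - 175448637 = (99 + 33 + 15/344) - 175448637 = 45423/344 - 175448637 = -60354285705/344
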